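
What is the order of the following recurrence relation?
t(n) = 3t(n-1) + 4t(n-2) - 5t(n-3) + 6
The order is the largest lag k for which t(n-k) appears. Here the deepest term is t(n-3) (the 6 term is non-homogeneous and does not affect the order), so the order is 3.

Order 3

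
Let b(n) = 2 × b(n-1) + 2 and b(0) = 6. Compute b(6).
Computing step by step:
b(0) = 6
b(1) = 2 × 6 + 2 = 14
b(2) = 2 × 14 + 2 = 30
b(3) = 2 × 30 + 2 = 62
b(4) = 2 × 62 + 2 = 126
b(5) = 2 × 126 + 2 = 254
b(6) = 2 × 254 + 2 = 510

510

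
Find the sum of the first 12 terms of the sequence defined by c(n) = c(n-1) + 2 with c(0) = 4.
Computing the sequence terms: 4, 6, 8, 10, 12, 14, 16, 18, 20, 22, 24, 26
Adding these values together:

180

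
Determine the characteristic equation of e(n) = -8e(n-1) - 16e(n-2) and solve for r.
Substitute e(n) = rⁿ and divide through by rⁿ⁻²: r² + 8r + 16 = 0
Factor: (r + 4)² = 0, so r = -4 (double root).
General solution: e(n) = (A + Bn)·(-4)ⁿ

Characteristic: r² + 8r + 16 = 0, Roots: r = -4 (double root)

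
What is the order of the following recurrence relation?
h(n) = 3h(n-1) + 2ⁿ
The order is the largest lag k for which h(n-k) appears. Here the deepest term is h(n-1) (the 2ⁿ term is non-homogeneous and does not affect the order), so the order is 1.

Order 1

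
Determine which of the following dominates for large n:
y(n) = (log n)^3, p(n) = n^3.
Comparing growth rates:
Growth-rate hierarchy: log n ≺ any polynomial ≺ any exponential cⁿ (c>1) ≺ n! ≺ nⁿ.
polynomial degree 3 dominates polylogarithmic (log n)^3 asymptotically.

p(n) grows faster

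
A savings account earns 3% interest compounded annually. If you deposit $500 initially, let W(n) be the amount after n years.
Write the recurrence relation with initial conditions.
Each year the balance grows by 3%, i.e. is multiplied by 1 + 3/100 = 1.03, so W(n) = 1.03 × W(n-1). The initial deposit gives W(0) = 500.
Unrolling gives the closed form W(n) = 500 × (1.03)ⁿ.

W(n) = 1.03 × W(n-1), W(0) = 500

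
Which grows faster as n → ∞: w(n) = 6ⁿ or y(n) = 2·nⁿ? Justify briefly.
Comparing growth rates:
Growth-rate hierarchy: log n ≺ any polynomial ≺ any exponential cⁿ (c>1) ≺ n! ≺ nⁿ.
super-exponential nⁿ dominates exponential base 6 asymptotically.

y(n) grows faster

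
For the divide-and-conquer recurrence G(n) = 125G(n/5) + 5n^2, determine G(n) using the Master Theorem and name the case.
Master Theorem template: G(n) = a·G(n/b) + f(n).
Here: a=125, b=5, f(n)=5n^2
Compute log_b(a) = log_5(125) = 3.
f(n) = 5n^2 = O(n^(3-ε)) with ε = 1. Case 1: G(n) = Θ(n^log_b(a)) = Θ(n^3).

Case 1: G(n) = Θ(n^3)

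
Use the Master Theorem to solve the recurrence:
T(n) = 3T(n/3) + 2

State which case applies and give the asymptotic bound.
Master Theorem template: T(n) = a·T(n/b) + f(n).
Here: a=3, b=3, f(n)=2
Compute log_b(a) = log_3(3) = 1.
f(n) = 2 = O(n^(1-ε)) with ε = 1. Case 1: T(n) = Θ(n^log_b(a)) = Θ(n).

Case 1: T(n) = Θ(n)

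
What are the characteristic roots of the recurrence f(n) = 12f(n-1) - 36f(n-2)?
Substitute f(n) = rⁿ and divide through by rⁿ⁻²: r² - 12r + 36 = 0
Factor: (r - 6)² = 0, so r = 6 (double root).
General solution: f(n) = (A + Bn)·6ⁿ

Characteristic: r² - 12r + 36 = 0, Roots: r = 6 (double root)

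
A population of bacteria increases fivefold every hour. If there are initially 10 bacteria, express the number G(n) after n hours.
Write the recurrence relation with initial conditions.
Each hour multiplies the count by 5, so the count after n hours depends only on the count after n-1 hours: G(n) = 5 × G(n-1). The starting count gives G(0) = 10.
Unrolling n times gives the closed form G(n) = 10 × 5ⁿ.

G(n) = 5 × G(n-1), G(0) = 10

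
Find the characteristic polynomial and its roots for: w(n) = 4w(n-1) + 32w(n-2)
Substitute w(n) = rⁿ and divide through by rⁿ⁻²: r² - 4r - 32 = 0
Factor: (r - 8)(r + 4) = 0, so r = 8, -4.
General solution: w(n) = A·8ⁿ + B·(-4)ⁿ

Characteristic: r² - 4r - 32 = 0, Roots: r = 8, -4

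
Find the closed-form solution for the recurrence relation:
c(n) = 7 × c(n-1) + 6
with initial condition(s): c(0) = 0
Recurrence: c(n) = 7 × c(n-1) + 6, initial: c(0) = 0.
Try c(n) = A·7ⁿ + C. Substituting: A·7ⁿ + C = 7(A·7ⁿ⁻¹ + C) + 6 = A·7ⁿ + 7C + 6, so C = 7C + 6, giving C = -1. Then c(0) = A - 1 = 0 gives A = 1.

c(n) = 7ⁿ - 1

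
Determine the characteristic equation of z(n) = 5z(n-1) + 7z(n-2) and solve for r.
Substitute z(n) = rⁿ and divide through by rⁿ⁻²: r² - 5r - 7 = 0
Discriminant: 5² + 4·7 = 53, not a perfect square, so by the quadratic formula r = (5 ± √53)/2.
General solution: z(n) = A·r₁ⁿ + B·r₂ⁿ where r₁,r₂ = (5 ± √53)/2

Characteristic: r² - 5r - 7 = 0, Roots: r = (5 ± √53)/2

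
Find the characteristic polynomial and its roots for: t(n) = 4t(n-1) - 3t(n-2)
Substitute t(n) = rⁿ and divide through by rⁿ⁻²: r² - 4r + 3 = 0
Factor: (r - 3)(r - 1) = 0, so r = 3, 1.
General solution: t(n) = A·3ⁿ + B·1ⁿ

Characteristic: r² - 4r + 3 = 0, Roots: r = 3, 1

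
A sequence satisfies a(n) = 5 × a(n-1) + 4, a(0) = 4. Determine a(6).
Computing step by step:
a(0) = 4
a(1) = 5 × 4 + 4 = 24
a(2) = 5 × 24 + 4 = 124
a(3) = 5 × 124 + 4 = 624
a(4) = 5 × 624 + 4 = 3124
a(5) = 5 × 3124 + 4 = 15624
a(6) = 5 × 15624 + 4 = 78124

78124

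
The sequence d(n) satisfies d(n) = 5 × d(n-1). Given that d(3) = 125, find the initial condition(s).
In general d(n) = 5ⁿ · d(0). At n = 3: d(0) = d(3) / 5^3 = 125 / 125 = 1.

d(0) = 1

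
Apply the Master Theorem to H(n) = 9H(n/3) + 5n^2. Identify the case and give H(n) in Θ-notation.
Master Theorem template: H(n) = a·H(n/b) + f(n).
Here: a=9, b=3, f(n)=5n^2
Compute log_b(a) = log_3(9) = 2.
f(n) = 5n^2 = Θ(n^2). Case 2: H(n) = Θ(n^2 log n).

Case 2: H(n) = Θ(n^2 log n)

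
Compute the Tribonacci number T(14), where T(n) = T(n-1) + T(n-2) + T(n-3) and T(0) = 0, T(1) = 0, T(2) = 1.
Computing the sequence terms:
0, 0, 1, 1, 2, 4, 7, 13, 24, 44, 81, 149, 274, 504, 927

927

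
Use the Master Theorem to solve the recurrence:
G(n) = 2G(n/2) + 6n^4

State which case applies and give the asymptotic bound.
Master Theorem template: G(n) = a·G(n/b) + f(n).
Here: a=2, b=2, f(n)=6n^4
Compute log_b(a) = log_2(2) = 1.
f(n) = 6n^4 = Ω(n^(1+ε)) with ε = 3, and the regularity condition holds (a·f(n/b) = (a/b^4)·f(n) with a/b^4 = 2^-3 < 1). Case 3: G(n) = Θ(f(n)) = Θ(n^4).

Case 3: G(n) = Θ(n^4)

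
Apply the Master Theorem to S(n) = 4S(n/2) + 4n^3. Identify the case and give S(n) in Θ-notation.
Master Theorem template: S(n) = a·S(n/b) + f(n).
Here: a=4, b=2, f(n)=4n^3
Compute log_b(a) = log_2(4) = 2.
f(n) = 4n^3 = Ω(n^(2+ε)) with ε = 1, and the regularity condition holds (a·f(n/b) = (a/b^3)·f(n) with a/b^3 = 2^-1 < 1). Case 3: S(n) = Θ(f(n)) = Θ(n^3).

Case 3: S(n) = Θ(n^3)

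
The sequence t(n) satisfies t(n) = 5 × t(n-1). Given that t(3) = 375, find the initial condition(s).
In general t(n) = 5ⁿ · t(0). At n = 3: t(0) = t(3) / 5^3 = 375 / 125 = 3.

t(0) = 3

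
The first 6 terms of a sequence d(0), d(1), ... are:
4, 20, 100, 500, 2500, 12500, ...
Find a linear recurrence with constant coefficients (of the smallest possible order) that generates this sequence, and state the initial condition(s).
Look for the lowest-order linear relation among consecutive terms.
Observation: each term is 5× the previous.
Check at n=2: 5·20 = 100. ✓

d(n) = 5 × d(n-1), d(0) = 4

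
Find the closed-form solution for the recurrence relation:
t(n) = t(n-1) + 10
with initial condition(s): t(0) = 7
Recurrence: t(n) = t(n-1) + 10, initial: t(0) = 7.
Each step adds 10, so t(n) = t(0) + 10n = 10n + 7.

t(n) = 10n + 7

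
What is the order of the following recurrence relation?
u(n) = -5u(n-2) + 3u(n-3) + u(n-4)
The order is the largest lag k for which u(n-k) appears. Here the deepest term is u(n-4), so the order is 4.

Order 4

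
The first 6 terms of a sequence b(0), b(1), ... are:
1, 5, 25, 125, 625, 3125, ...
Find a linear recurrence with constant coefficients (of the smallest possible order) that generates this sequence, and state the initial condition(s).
Look for the lowest-order linear relation among consecutive terms.
Observation: each term is 5× the previous.
Check at n=2: 5·5 = 25. ✓

b(n) = 5 × b(n-1), b(0) = 1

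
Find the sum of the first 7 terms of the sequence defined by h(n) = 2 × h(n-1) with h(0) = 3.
Computing the sequence terms: 3, 6, 12, 24, 48, 96, 192
Adding these values together:

381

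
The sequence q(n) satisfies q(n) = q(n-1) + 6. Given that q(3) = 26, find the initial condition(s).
q(3) = q(0) + 3·6, so q(0) = 26 - 18 = 8.

q(0) = 8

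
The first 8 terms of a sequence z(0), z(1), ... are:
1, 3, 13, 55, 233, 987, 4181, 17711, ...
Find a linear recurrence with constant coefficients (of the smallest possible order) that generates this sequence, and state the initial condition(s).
Look for the lowest-order linear relation among consecutive terms.
Observation: z(n) - 4·z(n-1) - (1)·z(n-2) = 0 holds for the shown terms, and no order-1 relation z(n) = α·z(n-1) + β fits.
Check at n=3: 4·13 + (1)·3 = 55. ✓

z(n) = 4z(n-1) + z(n-2), z(0) = 1, z(1) = 3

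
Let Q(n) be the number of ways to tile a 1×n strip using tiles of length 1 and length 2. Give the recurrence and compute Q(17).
Condition on the last tile: it has length 1 (leaving a 1×(n-1) strip) or length 2 (leaving a 1×(n-2) strip), so Q(n) = Q(n-1) + Q(n-2) (order-2 linear recurrence).
For 0 ≤ i < 2 only unit tiles fit, so Q(i) = 1.
Iterating the recurrence: Q(2) = 2, Q(3) = 3, Q(4) = 5, Q(5) = 8, Q(6) = 13, Q(7) = 21, Q(8) = 34, Q(9) = 55, Q(10) = 89, Q(11) = 144, Q(12) = 233, Q(13) = 377, Q(14) = 610, Q(15) = 987, Q(16) = 1597, Q(17) = 2584.

Q(n) = Q(n-1) + Q(n-2), with Q(i) = 1 for 0 ≤ i < 2; Q(17) = 2584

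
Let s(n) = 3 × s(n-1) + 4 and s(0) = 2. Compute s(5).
Computing step by step:
s(0) = 2
s(1) = 3 × 2 + 4 = 10
s(2) = 3 × 10 + 4 = 34
s(3) = 3 × 34 + 4 = 106
s(4) = 3 × 106 + 4 = 322
s(5) = 3 × 322 + 4 = 970

970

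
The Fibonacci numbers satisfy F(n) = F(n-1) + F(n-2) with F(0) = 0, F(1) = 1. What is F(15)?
Computing the sequence terms:
0, 1, 1, 2, 3, 5, 8, 13, 21, 34, 55, 89, 144, 233, 377, 610

610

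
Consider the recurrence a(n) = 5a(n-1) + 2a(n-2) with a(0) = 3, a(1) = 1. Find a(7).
Computing the sequence terms:
3, 1, 11, 57, 307, 1649, 8859, 47593

47593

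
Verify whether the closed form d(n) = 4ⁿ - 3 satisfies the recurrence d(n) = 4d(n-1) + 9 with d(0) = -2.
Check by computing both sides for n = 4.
From the recurrence with d(0) = -2:
  d(0) = -2, d(1) = 1, d(2) = 13, d(3) = 61, d(4) = 253
  so the recurrence gives d(4) = 253.
From the proposed closed form d(n) = 4ⁿ - 3:
  d(4) = 253.
Both sides give 253 at n = 4, and the initial condition(s) match, so the closed form is consistent.

Yes, the closed form is correct.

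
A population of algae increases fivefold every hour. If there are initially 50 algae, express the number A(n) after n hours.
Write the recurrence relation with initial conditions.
Each hour multiplies the count by 5, so the count after n hours depends only on the count after n-1 hours: A(n) = 5 × A(n-1). The starting count gives A(0) = 50.
Unrolling n times gives the closed form A(n) = 50 × 5ⁿ.

A(n) = 5 × A(n-1), A(0) = 50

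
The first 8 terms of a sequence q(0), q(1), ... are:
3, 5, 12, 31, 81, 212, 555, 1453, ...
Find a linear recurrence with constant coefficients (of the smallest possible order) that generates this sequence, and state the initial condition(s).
Look for the lowest-order linear relation among consecutive terms.
Observation: q(n) - 3·q(n-1) - (-1)·q(n-2) = 0 holds for the shown terms, and no order-1 relation q(n) = α·q(n-1) + β fits.
Check at n=3: 3·12 + (-1)·5 = 31. ✓

q(n) = 3q(n-1) - q(n-2), q(0) = 3, q(1) = 5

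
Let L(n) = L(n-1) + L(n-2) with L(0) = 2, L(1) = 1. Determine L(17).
Computing the sequence terms:
2, 1, 3, 4, 7, 11, 18, 29, 47, 76, 123, 199, 322, 521, 843, 1364, 2207, 3571

3571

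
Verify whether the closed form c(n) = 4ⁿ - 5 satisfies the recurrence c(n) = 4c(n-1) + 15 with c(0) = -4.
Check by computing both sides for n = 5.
From the recurrence with c(0) = -4:
  c(0) = -4, c(1) = -1, c(2) = 11, c(3) = 59, c(4) = 251, c(5) = 1019
  so the recurrence gives c(5) = 1019.
From the proposed closed form c(n) = 4ⁿ - 5:
  c(5) = 1019.
Both sides give 1019 at n = 5, and the initial condition(s) match, so the closed form is consistent.

Yes, the closed form is correct.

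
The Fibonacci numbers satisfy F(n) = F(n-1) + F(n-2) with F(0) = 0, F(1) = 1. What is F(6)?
Computing the sequence terms:
0, 1, 1, 2, 3, 5, 8

8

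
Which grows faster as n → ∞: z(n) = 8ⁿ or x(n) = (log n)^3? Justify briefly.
Comparing growth rates:
Growth-rate hierarchy: log n ≺ any polynomial ≺ any exponential cⁿ (c>1) ≺ n! ≺ nⁿ.
exponential base 8 dominates polylogarithmic (log n)^3 asymptotically.

z(n) grows faster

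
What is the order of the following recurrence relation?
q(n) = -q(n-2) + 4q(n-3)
The order is the largest lag k for which q(n-k) appears. Here the deepest term is q(n-3), so the order is 3.

Order 3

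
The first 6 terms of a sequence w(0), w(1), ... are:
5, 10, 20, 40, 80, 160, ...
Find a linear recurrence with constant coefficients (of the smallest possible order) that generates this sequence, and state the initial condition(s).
Look for the lowest-order linear relation among consecutive terms.
Observation: each term is 2× the previous.
Check at n=2: 2·10 = 20. ✓

w(n) = 2 × w(n-1), w(0) = 5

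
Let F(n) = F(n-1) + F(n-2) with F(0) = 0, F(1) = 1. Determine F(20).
Computing the sequence terms:
0, 1, 1, 2, 3, 5, 8, 13, 21, 34, 55, 89, 144, 233, 377, 610, 987, 1597, 2584, 4181, 6765

6765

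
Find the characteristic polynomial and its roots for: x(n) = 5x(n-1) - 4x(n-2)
Substitute x(n) = rⁿ and divide through by rⁿ⁻²: r² - 5r + 4 = 0
Factor: (r - 1)(r - 4) = 0, so r = 1, 4.
General solution: x(n) = A·1ⁿ + B·4ⁿ

Characteristic: r² - 5r + 4 = 0, Roots: r = 1, 4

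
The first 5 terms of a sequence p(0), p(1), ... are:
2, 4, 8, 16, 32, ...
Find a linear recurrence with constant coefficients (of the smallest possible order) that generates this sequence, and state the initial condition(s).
Look for the lowest-order linear relation among consecutive terms.
Observation: each term is 2× the previous.
Check at n=2: 2·4 = 8. ✓

p(n) = 2 × p(n-1), p(0) = 2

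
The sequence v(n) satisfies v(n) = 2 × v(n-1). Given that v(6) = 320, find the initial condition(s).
In general v(n) = 2ⁿ · v(0). At n = 6: v(0) = v(6) / 2^6 = 320 / 64 = 5.

v(0) = 5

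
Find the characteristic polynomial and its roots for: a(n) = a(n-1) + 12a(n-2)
Substitute a(n) = rⁿ and divide through by rⁿ⁻²: r² - r - 12 = 0
Factor: (r - 4)(r + 3) = 0, so r = 4, -3.
General solution: a(n) = A·4ⁿ + B·(-3)ⁿ

Characteristic: r² - r - 12 = 0, Roots: r = 4, -3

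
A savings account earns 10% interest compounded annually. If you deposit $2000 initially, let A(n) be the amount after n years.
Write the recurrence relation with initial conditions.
Each year the balance grows by 10%, i.e. is multiplied by 1 + 10/100 = 1.1, so A(n) = 1.1 × A(n-1). The initial deposit gives A(0) = 2000.
Unrolling gives the closed form A(n) = 2000 × (1.1)ⁿ.

A(n) = 1.1 × A(n-1), A(0) = 2000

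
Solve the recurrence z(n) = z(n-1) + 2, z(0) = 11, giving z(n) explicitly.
Recurrence: z(n) = z(n-1) + 2, initial: z(0) = 11.
Each step adds 2, so z(n) = z(0) + 2n = 2n + 11.

z(n) = 2n + 11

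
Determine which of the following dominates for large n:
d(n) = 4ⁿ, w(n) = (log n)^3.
Comparing growth rates:
Growth-rate hierarchy: log n ≺ any polynomial ≺ any exponential cⁿ (c>1) ≺ n! ≺ nⁿ.
exponential base 4 dominates polylogarithmic (log n)^3 asymptotically.

d(n) grows faster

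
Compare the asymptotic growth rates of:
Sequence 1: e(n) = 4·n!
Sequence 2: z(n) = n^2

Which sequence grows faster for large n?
Comparing growth rates:
Growth-rate hierarchy: log n ≺ any polynomial ≺ any exponential cⁿ (c>1) ≺ n! ≺ nⁿ.
factorial dominates polynomial degree 2 asymptotically.

e(n) grows faster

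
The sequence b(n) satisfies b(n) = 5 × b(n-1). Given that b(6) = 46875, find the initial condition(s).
In general b(n) = 5ⁿ · b(0). At n = 6: b(0) = b(6) / 5^6 = 46875 / 15625 = 3.

b(0) = 3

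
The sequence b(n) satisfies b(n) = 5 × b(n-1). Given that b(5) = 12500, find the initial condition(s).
In general b(n) = 5ⁿ · b(0). At n = 5: b(0) = b(5) / 5^5 = 12500 / 3125 = 4.

b(0) = 4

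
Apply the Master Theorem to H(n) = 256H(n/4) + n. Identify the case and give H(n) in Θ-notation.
Master Theorem template: H(n) = a·H(n/b) + f(n).
Here: a=256, b=4, f(n)=n
Compute log_b(a) = log_4(256) = 4.
f(n) = n = O(n^(4-ε)) with ε = 3. Case 1: H(n) = Θ(n^log_b(a)) = Θ(n^4).

Case 1: H(n) = Θ(n^4)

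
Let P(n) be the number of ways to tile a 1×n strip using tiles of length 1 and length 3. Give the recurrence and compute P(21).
Condition on the last tile: it has length 1 (leaving a 1×(n-1) strip) or length 3 (leaving a 1×(n-3) strip), so P(n) = P(n-1) + P(n-3) (order-3 linear recurrence).
For 0 ≤ i < 3 only unit tiles fit, so P(i) = 1.
Iterating the recurrence: P(3) = 2, P(4) = 3, P(5) = 4, P(6) = 6, P(7) = 9, P(8) = 13, P(9) = 19, P(10) = 28, P(11) = 41, P(12) = 60, P(13) = 88, P(14) = 129, P(15) = 189, P(16) = 277, P(17) = 406, P(18) = 595, P(19) = 872, P(20) = 1278, P(21) = 1873.

P(n) = P(n-1) + P(n-3), with P(i) = 1 for 0 ≤ i < 3; P(21) = 1873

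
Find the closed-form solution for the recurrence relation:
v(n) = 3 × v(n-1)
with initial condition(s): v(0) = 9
Recurrence: v(n) = 3 × v(n-1), initial: v(0) = 9.
Each term is 3 times the previous, so this is geometric with ratio 3. After n steps: v(n) = v(0)·3ⁿ = 9·3ⁿ.

v(n) = 9·3ⁿ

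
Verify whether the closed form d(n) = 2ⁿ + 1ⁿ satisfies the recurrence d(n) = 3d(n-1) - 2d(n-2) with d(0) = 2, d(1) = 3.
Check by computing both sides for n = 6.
From the recurrence with d(0) = 2, d(1) = 3:
  d(0) = 2, d(1) = 3, d(2) = 5, d(3) = 9, d(4) = 17, d(5) = 33, d(6) = 65
  so the recurrence gives d(6) = 65.
From the proposed closed form d(n) = 2ⁿ + 1ⁿ:
  d(6) = 65.
Both sides give 65 at n = 6, and the initial condition(s) match, so the closed form is consistent.

Yes, the closed form is correct.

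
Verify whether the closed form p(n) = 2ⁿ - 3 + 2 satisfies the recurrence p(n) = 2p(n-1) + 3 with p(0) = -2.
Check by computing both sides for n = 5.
From the recurrence with p(0) = -2:
  p(0) = -2, p(1) = -1, p(2) = 1, p(3) = 5, p(4) = 13, p(5) = 29
  so the recurrence gives p(5) = 29.
From the proposed closed form p(n) = 2ⁿ - 3 + 2:
  p(5) = 31.
The recurrence gives 29 but the closed form gives 31, so the closed form does not satisfy the recurrence.

No, the closed form is incorrect.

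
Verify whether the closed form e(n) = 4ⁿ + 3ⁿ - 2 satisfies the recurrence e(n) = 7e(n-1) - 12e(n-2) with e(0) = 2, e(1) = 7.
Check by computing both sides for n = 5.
From the recurrence with e(0) = 2, e(1) = 7:
  e(0) = 2, e(1) = 7, e(2) = 25, e(3) = 91, e(4) = 337, e(5) = 1267
  so the recurrence gives e(5) = 1267.
From the proposed closed form e(n) = 4ⁿ + 3ⁿ - 2:
  e(5) = 1265.
The recurrence gives 1267 but the closed form gives 1265, so the closed form does not satisfy the recurrence.

No, the closed form is incorrect.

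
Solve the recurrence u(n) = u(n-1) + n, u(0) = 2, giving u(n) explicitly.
Recurrence: u(n) = u(n-1) + n, initial: u(0) = 2.
Telescoping: u(n) = u(0) + Σᵢ₌₁ⁿ i = 2 + n(n+1)/2.

u(n) = n(n+1)/2 + 2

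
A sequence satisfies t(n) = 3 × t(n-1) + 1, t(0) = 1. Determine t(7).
Computing step by step:
t(0) = 1
t(1) = 3 × 1 + 1 = 4
t(2) = 3 × 4 + 1 = 13
t(3) = 3 × 13 + 1 = 40
t(4) = 3 × 40 + 1 = 121
t(5) = 3 × 121 + 1 = 364
t(6) = 3 × 364 + 1 = 1093
t(7) = 3 × 1093 + 1 = 3280

3280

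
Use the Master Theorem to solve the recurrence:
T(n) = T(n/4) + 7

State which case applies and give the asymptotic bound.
Master Theorem template: T(n) = a·T(n/b) + f(n).
Here: a=1, b=4, f(n)=7
Compute log_b(a) = log_4(1) = 0.
f(n) = 7 = Θ(1). Case 2: T(n) = Θ(log n).

Case 2: T(n) = Θ(log n)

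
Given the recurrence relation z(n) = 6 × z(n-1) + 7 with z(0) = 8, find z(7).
Computing step by step:
z(0) = 8
z(1) = 6 × 8 + 7 = 55
z(2) = 6 × 55 + 7 = 337
z(3) = 6 × 337 + 7 = 2029
z(4) = 6 × 2029 + 7 = 12181
z(5) = 6 × 12181 + 7 = 73093
z(6) = 6 × 73093 + 7 = 438565
z(7) = 6 × 438565 + 7 = 2631397

2631397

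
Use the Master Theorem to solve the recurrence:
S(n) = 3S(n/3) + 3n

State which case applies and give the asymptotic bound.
Master Theorem template: S(n) = a·S(n/b) + f(n).
Here: a=3, b=3, f(n)=3n
Compute log_b(a) = log_3(3) = 1.
f(n) = 3n = Θ(n). Case 2: S(n) = Θ(n log n).

Case 2: S(n) = Θ(n log n)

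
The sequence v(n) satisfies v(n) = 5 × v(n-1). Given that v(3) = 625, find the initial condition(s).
In general v(n) = 5ⁿ · v(0). At n = 3: v(0) = v(3) / 5^3 = 625 / 125 = 5.

v(0) = 5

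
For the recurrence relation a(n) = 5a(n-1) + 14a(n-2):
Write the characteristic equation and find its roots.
Substitute a(n) = rⁿ and divide through by rⁿ⁻²: r² - 5r - 14 = 0
Factor: (r - 7)(r + 2) = 0, so r = 7, -2.
General solution: a(n) = A·7ⁿ + B·(-2)ⁿ

Characteristic: r² - 5r - 14 = 0, Roots: r = 7, -2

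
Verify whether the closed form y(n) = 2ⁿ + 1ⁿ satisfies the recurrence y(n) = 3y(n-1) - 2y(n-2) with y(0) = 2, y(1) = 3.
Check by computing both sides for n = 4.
From the recurrence with y(0) = 2, y(1) = 3:
  y(0) = 2, y(1) = 3, y(2) = 5, y(3) = 9, y(4) = 17
  so the recurrence gives y(4) = 17.
From the proposed closed form y(n) = 2ⁿ + 1ⁿ:
  y(4) = 17.
Both sides give 17 at n = 4, and the initial condition(s) match, so the closed form is consistent.

Yes, the closed form is correct.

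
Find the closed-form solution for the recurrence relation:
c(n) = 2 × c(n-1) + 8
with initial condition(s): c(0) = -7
Recurrence: c(n) = 2 × c(n-1) + 8, initial: c(0) = -7.
Try c(n) = A·2ⁿ + C. Substituting: A·2ⁿ + C = 2(A·2ⁿ⁻¹ + C) + 8 = A·2ⁿ + 2C + 8, so C = 2C + 8, giving C = -8. Then c(0) = A - 8 = -7 gives A = 1.

c(n) = 2ⁿ - 8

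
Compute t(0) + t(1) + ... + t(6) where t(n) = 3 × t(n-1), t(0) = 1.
Computing the sequence terms: 1, 3, 9, 27, 81, 243, 729
Adding these values together:

1093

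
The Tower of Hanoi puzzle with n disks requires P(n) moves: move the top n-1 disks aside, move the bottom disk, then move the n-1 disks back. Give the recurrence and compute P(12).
Moving n disks = move the top n-1 disks aside (P(n-1) moves) + move the largest disk (1 move) + move the n-1 disks back on top (P(n-1) moves), so P(n) = 2P(n-1) + 1, with P(1) = 1 (a single disk takes one move).
First terms: 1, 3, 7, 15, 31, 63, … — each is one less than a power of 2. Indeed P(n) + 1 = 2(P(n-1) + 1) with P(1) + 1 = 2, so P(n) + 1 = 2ⁿ and P(n) = 2ⁿ - 1.
Hence P(12) = 2^12 - 1 = 4096 - 1 = 4095.

P(n) = 2P(n-1) + 1, P(1) = 1; P(12) = 4095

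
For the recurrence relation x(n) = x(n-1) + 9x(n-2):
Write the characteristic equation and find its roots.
Substitute x(n) = rⁿ and divide through by rⁿ⁻²: r² - r - 9 = 0
Discriminant: 1² + 4·9 = 37, not a perfect square, so by the quadratic formula r = (1 ± √37)/2.
General solution: x(n) = A·r₁ⁿ + B·r₂ⁿ where r₁,r₂ = (1 ± √37)/2

Characteristic: r² - r - 9 = 0, Roots: r = (1 ± √37)/2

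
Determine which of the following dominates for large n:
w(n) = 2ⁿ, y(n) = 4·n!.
Comparing growth rates:
Growth-rate hierarchy: log n ≺ any polynomial ≺ any exponential cⁿ (c>1) ≺ n! ≺ nⁿ.
factorial dominates exponential base 2 asymptotically.

y(n) grows faster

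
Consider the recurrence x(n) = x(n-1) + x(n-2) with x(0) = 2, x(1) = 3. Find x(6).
Computing the sequence terms:
2, 3, 5, 8, 13, 21, 34

34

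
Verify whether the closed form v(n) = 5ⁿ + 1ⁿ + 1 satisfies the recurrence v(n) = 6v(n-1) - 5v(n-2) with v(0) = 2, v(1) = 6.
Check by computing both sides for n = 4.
From the recurrence with v(0) = 2, v(1) = 6:
  v(0) = 2, v(1) = 6, v(2) = 26, v(3) = 126, v(4) = 626
  so the recurrence gives v(4) = 626.
From the proposed closed form v(n) = 5ⁿ + 1ⁿ + 1:
  v(4) = 627.
The recurrence gives 626 but the closed form gives 627, so the closed form does not satisfy the recurrence.

No, the closed form is incorrect.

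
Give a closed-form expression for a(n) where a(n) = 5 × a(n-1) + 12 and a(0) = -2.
Recurrence: a(n) = 5 × a(n-1) + 12, initial: a(0) = -2.
Try a(n) = A·5ⁿ + C. Substituting: A·5ⁿ + C = 5(A·5ⁿ⁻¹ + C) + 12 = A·5ⁿ + 5C + 12, so C = 5C + 12, giving C = -3. Then a(0) = A - 3 = -2 gives A = 1.

a(n) = 5ⁿ - 3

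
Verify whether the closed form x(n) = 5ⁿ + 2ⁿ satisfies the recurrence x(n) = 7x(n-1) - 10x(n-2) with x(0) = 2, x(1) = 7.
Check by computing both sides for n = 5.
From the recurrence with x(0) = 2, x(1) = 7:
  x(0) = 2, x(1) = 7, x(2) = 29, x(3) = 133, x(4) = 641, x(5) = 3157
  so the recurrence gives x(5) = 3157.
From the proposed closed form x(n) = 5ⁿ + 2ⁿ:
  x(5) = 3157.
Both sides give 3157 at n = 5, and the initial condition(s) match, so the closed form is consistent.

Yes, the closed form is correct.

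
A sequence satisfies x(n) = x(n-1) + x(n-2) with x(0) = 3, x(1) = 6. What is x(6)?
Computing the sequence terms:
3, 6, 9, 15, 24, 39, 63

63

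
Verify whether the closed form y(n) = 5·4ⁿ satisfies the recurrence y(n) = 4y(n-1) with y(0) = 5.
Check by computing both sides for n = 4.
From the recurrence with y(0) = 5:
  y(0) = 5, y(1) = 20, y(2) = 80, y(3) = 320, y(4) = 1280
  so the recurrence gives y(4) = 1280.
From the proposed closed form y(n) = 5·4ⁿ:
  y(4) = 1280.
Both sides give 1280 at n = 4, and the initial condition(s) match, so the closed form is consistent.

Yes, the closed form is correct.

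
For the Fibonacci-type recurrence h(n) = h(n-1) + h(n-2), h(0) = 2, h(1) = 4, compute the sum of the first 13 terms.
Computing the sequence terms: 2, 4, 6, 10, 16, 26, 42, 68, 110, 178, 288, 466, 754
Adding these values together:

1970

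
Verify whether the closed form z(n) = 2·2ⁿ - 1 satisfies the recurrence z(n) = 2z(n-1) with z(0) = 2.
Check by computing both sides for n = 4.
From the recurrence with z(0) = 2:
  z(0) = 2, z(1) = 4, z(2) = 8, z(3) = 16, z(4) = 32
  so the recurrence gives z(4) = 32.
From the proposed closed form z(n) = 2·2ⁿ - 1:
  z(4) = 31.
The recurrence gives 32 but the closed form gives 31, so the closed form does not satisfy the recurrence.

No, the closed form is incorrect.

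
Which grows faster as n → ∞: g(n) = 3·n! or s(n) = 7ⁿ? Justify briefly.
Comparing growth rates:
Growth-rate hierarchy: log n ≺ any polynomial ≺ any exponential cⁿ (c>1) ≺ n! ≺ nⁿ.
factorial dominates exponential base 7 asymptotically.

g(n) grows faster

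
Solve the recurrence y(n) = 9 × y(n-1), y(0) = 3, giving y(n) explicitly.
Recurrence: y(n) = 9 × y(n-1), initial: y(0) = 3.
Each term is 9 times the previous, so this is geometric with ratio 9. After n steps: y(n) = y(0)·9ⁿ = 3·9ⁿ.

y(n) = 3·9ⁿ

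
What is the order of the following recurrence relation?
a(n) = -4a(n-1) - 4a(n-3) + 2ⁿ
The order is the largest lag k for which a(n-k) appears. Here the deepest term is a(n-3) (the 2ⁿ term is non-homogeneous and does not affect the order), so the order is 3.

Order 3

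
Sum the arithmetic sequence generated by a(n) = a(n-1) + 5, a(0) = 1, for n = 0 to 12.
Computing the sequence terms: 1, 6, 11, 16, 21, 26, 31, 36, 41, 46, 51, 56, 61
Adding these values together:

403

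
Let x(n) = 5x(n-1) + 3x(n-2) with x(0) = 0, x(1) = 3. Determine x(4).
Computing the sequence terms:
0, 3, 15, 84, 465

465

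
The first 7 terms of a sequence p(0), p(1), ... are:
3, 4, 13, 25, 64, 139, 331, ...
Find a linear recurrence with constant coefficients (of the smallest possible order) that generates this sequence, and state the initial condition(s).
Look for the lowest-order linear relation among consecutive terms.
Observation: p(n) - 1·p(n-1) - (3)·p(n-2) = 0 holds for the shown terms, and no order-1 relation p(n) = α·p(n-1) + β fits.
Check at n=3: 1·13 + (3)·4 = 25. ✓

p(n) = p(n-1) + 3p(n-2), p(0) = 3, p(1) = 4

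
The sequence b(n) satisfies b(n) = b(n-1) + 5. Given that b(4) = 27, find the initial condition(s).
b(4) = b(0) + 4·5, so b(0) = 27 - 20 = 7.

b(0) = 7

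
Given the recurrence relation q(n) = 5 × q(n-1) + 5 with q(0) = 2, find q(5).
Computing step by step:
q(0) = 2
q(1) = 5 × 2 + 5 = 15
q(2) = 5 × 15 + 5 = 80
q(3) = 5 × 80 + 5 = 405
q(4) = 5 × 405 + 5 = 2030
q(5) = 5 × 2030 + 5 = 10155

10155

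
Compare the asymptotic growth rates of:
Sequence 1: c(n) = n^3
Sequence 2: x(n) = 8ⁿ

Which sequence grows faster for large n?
Comparing growth rates:
Growth-rate hierarchy: log n ≺ any polynomial ≺ any exponential cⁿ (c>1) ≺ n! ≺ nⁿ.
exponential base 8 dominates polynomial degree 3 asymptotically.

x(n) grows faster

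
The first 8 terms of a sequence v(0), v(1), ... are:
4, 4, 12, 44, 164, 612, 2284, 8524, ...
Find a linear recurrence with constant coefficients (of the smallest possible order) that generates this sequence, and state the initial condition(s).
Look for the lowest-order linear relation among consecutive terms.
Observation: v(n) - 4·v(n-1) - (-1)·v(n-2) = 0 holds for the shown terms, and no order-1 relation v(n) = α·v(n-1) + β fits.
Check at n=3: 4·12 + (-1)·4 = 44. ✓

v(n) = 4v(n-1) - v(n-2), v(0) = 4, v(1) = 4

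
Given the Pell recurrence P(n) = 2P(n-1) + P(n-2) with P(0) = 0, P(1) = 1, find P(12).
Computing the sequence terms:
0, 1, 2, 5, 12, 29, 70, 169, 408, 985, 2378, 5741, 13860

13860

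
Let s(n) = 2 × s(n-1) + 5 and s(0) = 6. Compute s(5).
Computing step by step:
s(0) = 6
s(1) = 2 × 6 + 5 = 17
s(2) = 2 × 17 + 5 = 39
s(3) = 2 × 39 + 5 = 83
s(4) = 2 × 83 + 5 = 171
s(5) = 2 × 171 + 5 = 347

347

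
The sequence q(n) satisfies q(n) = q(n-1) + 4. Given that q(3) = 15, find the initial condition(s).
q(3) = q(0) + 3·4, so q(0) = 15 - 12 = 3.

q(0) = 3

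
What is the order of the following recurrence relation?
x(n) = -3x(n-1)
The order is the largest lag k for which x(n-k) appears. Here the deepest term is x(n-1), so the order is 1.

Order 1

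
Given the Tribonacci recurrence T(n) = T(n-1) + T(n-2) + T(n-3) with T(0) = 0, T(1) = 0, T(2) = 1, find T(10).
Computing the sequence terms:
0, 0, 1, 1, 2, 4, 7, 13, 24, 44, 81

81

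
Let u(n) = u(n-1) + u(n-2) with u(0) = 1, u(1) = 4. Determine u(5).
Computing the sequence terms:
1, 4, 5, 9, 14, 23

23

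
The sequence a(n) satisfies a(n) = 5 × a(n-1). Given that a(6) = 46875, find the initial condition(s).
In general a(n) = 5ⁿ · a(0). At n = 6: a(0) = a(6) / 5^6 = 46875 / 15625 = 3.

a(0) = 3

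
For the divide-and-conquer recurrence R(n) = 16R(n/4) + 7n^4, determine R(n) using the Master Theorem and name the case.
Master Theorem template: R(n) = a·R(n/b) + f(n).
Here: a=16, b=4, f(n)=7n^4
Compute log_b(a) = log_4(16) = 2.
f(n) = 7n^4 = Ω(n^(2+ε)) with ε = 2, and the regularity condition holds (a·f(n/b) = (a/b^4)·f(n) with a/b^4 = 4^-2 < 1). Case 3: R(n) = Θ(f(n)) = Θ(n^4).

Case 3: R(n) = Θ(n^4)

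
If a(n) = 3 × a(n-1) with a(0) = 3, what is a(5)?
Computing step by step:
a(0) = 3
a(1) = 3 × 3 = 9
a(2) = 3 × 9 = 27
a(3) = 3 × 27 = 81
a(4) = 3 × 81 = 243
a(5) = 3 × 243 = 729

729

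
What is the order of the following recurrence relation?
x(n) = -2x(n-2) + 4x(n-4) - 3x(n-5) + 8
The order is the largest lag k for which x(n-k) appears. Here the deepest term is x(n-5) (the 8 term is non-homogeneous and does not affect the order), so the order is 5.

Order 5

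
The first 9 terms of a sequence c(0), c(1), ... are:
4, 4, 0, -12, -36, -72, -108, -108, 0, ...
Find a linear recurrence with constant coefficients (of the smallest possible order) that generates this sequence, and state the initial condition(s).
Look for the lowest-order linear relation among consecutive terms.
Observation: c(n) - 3·c(n-1) - (-3)·c(n-2) = 0 holds for the shown terms, and no order-1 relation c(n) = α·c(n-1) + β fits.
Check at n=3: 3·0 + (-3)·4 = -12. ✓

c(n) = 3c(n-1) - 3c(n-2), c(0) = 4, c(1) = 4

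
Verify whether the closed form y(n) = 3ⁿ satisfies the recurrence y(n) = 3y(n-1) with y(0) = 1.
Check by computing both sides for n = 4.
From the recurrence with y(0) = 1:
  y(0) = 1, y(1) = 3, y(2) = 9, y(3) = 27, y(4) = 81
  so the recurrence gives y(4) = 81.
From the proposed closed form y(n) = 3ⁿ:
  y(4) = 81.
Both sides give 81 at n = 4, and the initial condition(s) match, so the closed form is consistent.

Yes, the closed form is correct.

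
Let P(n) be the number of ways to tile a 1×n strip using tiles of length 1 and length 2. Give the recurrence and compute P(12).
Condition on the last tile: it has length 1 (leaving a 1×(n-1) strip) or length 2 (leaving a 1×(n-2) strip), so P(n) = P(n-1) + P(n-2) (order-2 linear recurrence).
For 0 ≤ i < 2 only unit tiles fit, so P(i) = 1.
Iterating the recurrence: P(2) = 2, P(3) = 3, P(4) = 5, P(5) = 8, P(6) = 13, P(7) = 21, P(8) = 34, P(9) = 55, P(10) = 89, P(11) = 144, P(12) = 233.

P(n) = P(n-1) + P(n-2), with P(i) = 1 for 0 ≤ i < 2; P(12) = 233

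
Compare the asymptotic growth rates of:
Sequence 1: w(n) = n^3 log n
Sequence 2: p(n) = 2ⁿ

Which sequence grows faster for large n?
Comparing growth rates:
Growth-rate hierarchy: log n ≺ any polynomial ≺ any exponential cⁿ (c>1) ≺ n! ≺ nⁿ.
exponential base 2 dominates polynomial degree 3 (with log factor) asymptotically.

p(n) grows faster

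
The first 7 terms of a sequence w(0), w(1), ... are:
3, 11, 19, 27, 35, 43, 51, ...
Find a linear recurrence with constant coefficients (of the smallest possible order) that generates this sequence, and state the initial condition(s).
Look for the lowest-order linear relation among consecutive terms.
Observation: consecutive differences are constant (= 8).
Check at n=2: 1·11 + 8 = 19. ✓

w(n) = w(n-1) + 8, w(0) = 3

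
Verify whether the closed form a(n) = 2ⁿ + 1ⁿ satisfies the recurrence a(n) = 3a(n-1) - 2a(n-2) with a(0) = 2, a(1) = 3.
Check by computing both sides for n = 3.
From the recurrence with a(0) = 2, a(1) = 3:
  a(0) = 2, a(1) = 3, a(2) = 5, a(3) = 9
  so the recurrence gives a(3) = 9.
From the proposed closed form a(n) = 2ⁿ + 1ⁿ:
  a(3) = 9.
Both sides give 9 at n = 3, and the initial condition(s) match, so the closed form is consistent.

Yes, the closed form is correct.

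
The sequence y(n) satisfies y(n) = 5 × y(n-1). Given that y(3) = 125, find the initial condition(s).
In general y(n) = 5ⁿ · y(0). At n = 3: y(0) = y(3) / 5^3 = 125 / 125 = 1.

y(0) = 1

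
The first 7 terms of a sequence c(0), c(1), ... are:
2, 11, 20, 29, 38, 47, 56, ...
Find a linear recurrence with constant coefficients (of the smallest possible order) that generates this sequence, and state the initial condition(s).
Look for the lowest-order linear relation among consecutive terms.
Observation: consecutive differences are constant (= 9).
Check at n=2: 1·11 + 9 = 20. ✓

c(n) = c(n-1) + 9, c(0) = 2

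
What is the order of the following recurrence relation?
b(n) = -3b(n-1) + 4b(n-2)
The order is the largest lag k for which b(n-k) appears. Here the deepest term is b(n-2), so the order is 2.

Order 2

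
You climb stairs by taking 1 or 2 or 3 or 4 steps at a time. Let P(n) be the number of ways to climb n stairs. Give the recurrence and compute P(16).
Condition on the size of the last step (1 to 4): before it there were n-1, …, n-4 stairs climbed, and these cases are disjoint, so P(n) = P(n-1) + P(n-2) + P(n-3) + P(n-4) (order-4 linear recurrence).
Initial conditions by direct count (compositions of i into parts ≤ 4): P(1) = 1; P(2) = 2; P(3) = 4; P(4) = 8.
Iterating the recurrence: P(5) = 15, P(6) = 29, P(7) = 56, P(8) = 108, P(9) = 208, P(10) = 401, P(11) = 773, P(12) = 1490, P(13) = 2872, P(14) = 5536, P(15) = 10671, P(16) = 20569.

P(n) = P(n-1) + P(n-2) + P(n-3) + P(n-4), P(1) = 1, P(2) = 2, P(3) = 4, P(4) = 8; P(16) = 20569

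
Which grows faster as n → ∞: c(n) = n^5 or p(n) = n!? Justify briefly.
Comparing growth rates:
Growth-rate hierarchy: log n ≺ any polynomial ≺ any exponential cⁿ (c>1) ≺ n! ≺ nⁿ.
factorial dominates polynomial degree 5 asymptotically.

p(n) grows faster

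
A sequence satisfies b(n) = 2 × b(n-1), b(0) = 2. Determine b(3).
Computing step by step:
b(0) = 2
b(1) = 2 × 2 = 4
b(2) = 2 × 4 = 8
b(3) = 2 × 8 = 16

16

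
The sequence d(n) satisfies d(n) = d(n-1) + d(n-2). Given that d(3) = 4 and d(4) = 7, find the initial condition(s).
Work backwards using d(k) = d(k+2) - d(k+1):
d(2) = d(4) - d(3) = 7 - 4 = 3
d(1) = d(3) - d(2) = 4 - 3 = 1
d(0) = d(2) - d(1) = 3 - 1 = 2

d(0) = 2, d(1) = 1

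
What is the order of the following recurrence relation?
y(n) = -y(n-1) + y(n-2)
The order is the largest lag k for which y(n-k) appears. Here the deepest term is y(n-2), so the order is 2.

Order 2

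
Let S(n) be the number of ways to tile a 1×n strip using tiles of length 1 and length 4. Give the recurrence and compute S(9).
Condition on the last tile: it has length 1 (leaving a 1×(n-1) strip) or length 4 (leaving a 1×(n-4) strip), so S(n) = S(n-1) + S(n-4) (order-4 linear recurrence).
For 0 ≤ i < 4 only unit tiles fit, so S(i) = 1.
Iterating the recurrence: S(4) = 2, S(5) = 3, S(6) = 4, S(7) = 5, S(8) = 7, S(9) = 10.

S(n) = S(n-1) + S(n-4), with S(i) = 1 for 0 ≤ i < 4; S(9) = 10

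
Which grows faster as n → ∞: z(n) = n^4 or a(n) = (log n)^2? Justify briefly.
Comparing growth rates:
Growth-rate hierarchy: log n ≺ any polynomial ≺ any exponential cⁿ (c>1) ≺ n! ≺ nⁿ.
polynomial degree 4 dominates polylogarithmic (log n)^2 asymptotically.

z(n) grows faster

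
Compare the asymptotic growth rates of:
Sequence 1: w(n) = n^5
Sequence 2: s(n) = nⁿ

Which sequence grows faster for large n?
Comparing growth rates:
Growth-rate hierarchy: log n ≺ any polynomial ≺ any exponential cⁿ (c>1) ≺ n! ≺ nⁿ.
super-exponential nⁿ dominates polynomial degree 5 asymptotically.

s(n) grows faster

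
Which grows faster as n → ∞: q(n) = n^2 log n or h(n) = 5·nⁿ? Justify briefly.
Comparing growth rates:
Growth-rate hierarchy: log n ≺ any polynomial ≺ any exponential cⁿ (c>1) ≺ n! ≺ nⁿ.
super-exponential nⁿ dominates polynomial degree 2 (with log factor) asymptotically.

h(n) grows faster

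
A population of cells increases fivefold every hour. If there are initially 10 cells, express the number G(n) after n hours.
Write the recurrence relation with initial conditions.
Each hour multiplies the count by 5, so the count after n hours depends only on the count after n-1 hours: G(n) = 5 × G(n-1). The starting count gives G(0) = 10.
Unrolling n times gives the closed form G(n) = 10 × 5ⁿ.

G(n) = 5 × G(n-1), G(0) = 10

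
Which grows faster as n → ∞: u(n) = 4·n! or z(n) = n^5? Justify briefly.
Comparing growth rates:
Growth-rate hierarchy: log n ≺ any polynomial ≺ any exponential cⁿ (c>1) ≺ n! ≺ nⁿ.
factorial dominates polynomial degree 5 asymptotically.

u(n) grows faster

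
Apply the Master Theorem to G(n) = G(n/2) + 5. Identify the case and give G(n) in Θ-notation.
Master Theorem template: G(n) = a·G(n/b) + f(n).
Here: a=1, b=2, f(n)=5
Compute log_b(a) = log_2(1) = 0.
f(n) = 5 = Θ(1). Case 2: G(n) = Θ(log n).

Case 2: G(n) = Θ(log n)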